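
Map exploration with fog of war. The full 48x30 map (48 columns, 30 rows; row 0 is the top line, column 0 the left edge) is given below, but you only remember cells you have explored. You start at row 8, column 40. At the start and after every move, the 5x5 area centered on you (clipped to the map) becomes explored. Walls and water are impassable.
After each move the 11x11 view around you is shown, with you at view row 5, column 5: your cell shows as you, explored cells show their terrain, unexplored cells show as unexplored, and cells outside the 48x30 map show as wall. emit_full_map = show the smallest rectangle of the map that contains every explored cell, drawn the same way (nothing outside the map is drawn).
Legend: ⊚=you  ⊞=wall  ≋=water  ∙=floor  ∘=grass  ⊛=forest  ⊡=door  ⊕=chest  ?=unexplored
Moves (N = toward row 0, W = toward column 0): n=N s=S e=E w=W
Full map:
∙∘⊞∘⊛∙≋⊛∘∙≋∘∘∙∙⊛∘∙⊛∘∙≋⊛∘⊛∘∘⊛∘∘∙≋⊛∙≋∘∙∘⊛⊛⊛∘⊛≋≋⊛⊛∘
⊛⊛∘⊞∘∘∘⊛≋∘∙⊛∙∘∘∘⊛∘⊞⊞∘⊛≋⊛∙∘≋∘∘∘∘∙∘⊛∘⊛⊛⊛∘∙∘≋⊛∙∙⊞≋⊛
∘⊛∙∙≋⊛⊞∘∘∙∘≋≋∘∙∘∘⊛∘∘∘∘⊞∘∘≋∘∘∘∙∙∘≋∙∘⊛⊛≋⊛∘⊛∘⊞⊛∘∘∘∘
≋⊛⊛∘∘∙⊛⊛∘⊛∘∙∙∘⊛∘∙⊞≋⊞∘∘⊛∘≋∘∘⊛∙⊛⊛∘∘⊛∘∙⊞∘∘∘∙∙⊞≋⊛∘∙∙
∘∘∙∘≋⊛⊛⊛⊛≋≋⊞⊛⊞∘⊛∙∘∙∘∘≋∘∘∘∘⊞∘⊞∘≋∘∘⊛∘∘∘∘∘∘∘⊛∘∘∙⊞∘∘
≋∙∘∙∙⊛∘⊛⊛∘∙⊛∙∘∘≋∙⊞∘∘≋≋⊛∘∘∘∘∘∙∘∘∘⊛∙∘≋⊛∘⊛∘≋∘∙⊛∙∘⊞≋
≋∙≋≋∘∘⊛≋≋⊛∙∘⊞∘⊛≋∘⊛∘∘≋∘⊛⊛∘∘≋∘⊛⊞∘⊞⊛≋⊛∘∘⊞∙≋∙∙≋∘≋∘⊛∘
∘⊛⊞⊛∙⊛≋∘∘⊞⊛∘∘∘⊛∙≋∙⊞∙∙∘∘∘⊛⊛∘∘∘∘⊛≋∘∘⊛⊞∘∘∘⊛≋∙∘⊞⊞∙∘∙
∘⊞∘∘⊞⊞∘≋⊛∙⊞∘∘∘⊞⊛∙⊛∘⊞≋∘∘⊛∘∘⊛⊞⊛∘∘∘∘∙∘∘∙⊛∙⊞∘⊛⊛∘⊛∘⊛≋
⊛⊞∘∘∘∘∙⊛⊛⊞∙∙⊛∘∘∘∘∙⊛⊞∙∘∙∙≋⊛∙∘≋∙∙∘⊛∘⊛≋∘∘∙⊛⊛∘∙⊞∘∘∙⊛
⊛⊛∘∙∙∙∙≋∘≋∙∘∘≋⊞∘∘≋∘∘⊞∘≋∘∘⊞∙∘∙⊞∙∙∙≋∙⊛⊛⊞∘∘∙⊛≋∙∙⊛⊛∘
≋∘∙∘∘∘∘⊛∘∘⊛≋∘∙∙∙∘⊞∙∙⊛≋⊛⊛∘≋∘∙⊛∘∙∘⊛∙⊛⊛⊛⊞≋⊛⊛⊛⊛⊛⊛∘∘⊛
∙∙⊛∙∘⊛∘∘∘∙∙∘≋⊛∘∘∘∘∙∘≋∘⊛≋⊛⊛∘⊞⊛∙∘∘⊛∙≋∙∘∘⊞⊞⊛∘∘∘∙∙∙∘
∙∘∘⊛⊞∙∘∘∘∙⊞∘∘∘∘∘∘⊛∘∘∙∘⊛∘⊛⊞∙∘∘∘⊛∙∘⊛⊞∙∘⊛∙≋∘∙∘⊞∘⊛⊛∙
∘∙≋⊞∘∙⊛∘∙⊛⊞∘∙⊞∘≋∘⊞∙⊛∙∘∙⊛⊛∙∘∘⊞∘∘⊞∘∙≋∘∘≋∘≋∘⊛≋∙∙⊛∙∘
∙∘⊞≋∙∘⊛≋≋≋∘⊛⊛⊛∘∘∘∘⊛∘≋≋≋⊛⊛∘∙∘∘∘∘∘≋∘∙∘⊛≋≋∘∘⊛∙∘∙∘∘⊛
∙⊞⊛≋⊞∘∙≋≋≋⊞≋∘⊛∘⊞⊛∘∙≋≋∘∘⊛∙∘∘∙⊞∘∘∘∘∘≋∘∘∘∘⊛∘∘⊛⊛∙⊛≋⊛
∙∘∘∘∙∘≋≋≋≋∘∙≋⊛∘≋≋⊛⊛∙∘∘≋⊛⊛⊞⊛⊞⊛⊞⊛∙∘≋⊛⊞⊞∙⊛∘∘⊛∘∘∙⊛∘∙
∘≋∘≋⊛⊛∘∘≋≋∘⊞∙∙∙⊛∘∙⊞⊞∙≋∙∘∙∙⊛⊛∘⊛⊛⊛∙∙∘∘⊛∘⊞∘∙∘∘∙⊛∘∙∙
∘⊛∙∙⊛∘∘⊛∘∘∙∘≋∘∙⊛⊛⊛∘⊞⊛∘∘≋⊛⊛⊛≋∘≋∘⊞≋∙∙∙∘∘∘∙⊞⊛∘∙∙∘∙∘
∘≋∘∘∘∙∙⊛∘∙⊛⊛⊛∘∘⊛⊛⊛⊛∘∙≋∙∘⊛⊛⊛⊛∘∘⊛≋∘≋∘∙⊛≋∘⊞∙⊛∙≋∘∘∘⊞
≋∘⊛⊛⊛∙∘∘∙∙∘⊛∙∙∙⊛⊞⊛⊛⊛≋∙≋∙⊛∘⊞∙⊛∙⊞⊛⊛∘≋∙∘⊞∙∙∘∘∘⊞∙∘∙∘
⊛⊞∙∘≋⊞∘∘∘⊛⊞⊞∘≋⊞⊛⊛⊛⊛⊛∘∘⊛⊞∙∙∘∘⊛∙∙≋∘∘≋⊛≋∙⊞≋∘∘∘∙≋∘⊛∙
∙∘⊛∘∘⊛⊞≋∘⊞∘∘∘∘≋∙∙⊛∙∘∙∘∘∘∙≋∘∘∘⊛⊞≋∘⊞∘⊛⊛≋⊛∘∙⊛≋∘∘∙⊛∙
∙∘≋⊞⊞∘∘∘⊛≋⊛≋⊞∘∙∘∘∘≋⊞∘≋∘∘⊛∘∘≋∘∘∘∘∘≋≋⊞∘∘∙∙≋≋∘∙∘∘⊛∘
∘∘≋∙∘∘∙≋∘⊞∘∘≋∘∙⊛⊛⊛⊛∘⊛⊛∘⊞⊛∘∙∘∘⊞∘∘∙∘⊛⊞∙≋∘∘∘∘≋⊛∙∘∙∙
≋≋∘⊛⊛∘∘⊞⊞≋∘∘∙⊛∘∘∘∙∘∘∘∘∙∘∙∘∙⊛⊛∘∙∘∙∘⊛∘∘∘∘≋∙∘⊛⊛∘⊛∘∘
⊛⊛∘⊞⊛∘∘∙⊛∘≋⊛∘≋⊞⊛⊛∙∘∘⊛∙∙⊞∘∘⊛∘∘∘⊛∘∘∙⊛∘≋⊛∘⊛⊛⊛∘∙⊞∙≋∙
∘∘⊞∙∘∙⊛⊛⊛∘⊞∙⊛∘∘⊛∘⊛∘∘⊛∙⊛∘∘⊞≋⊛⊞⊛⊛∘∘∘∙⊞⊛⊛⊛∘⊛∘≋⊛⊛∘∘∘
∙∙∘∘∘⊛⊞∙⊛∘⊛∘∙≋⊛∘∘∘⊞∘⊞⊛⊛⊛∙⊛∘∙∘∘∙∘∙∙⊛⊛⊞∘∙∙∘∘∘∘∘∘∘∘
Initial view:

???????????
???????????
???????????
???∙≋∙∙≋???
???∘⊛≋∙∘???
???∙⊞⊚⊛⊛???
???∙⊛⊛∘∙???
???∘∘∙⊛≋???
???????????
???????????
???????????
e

???????????
???????????
???????????
??∙≋∙∙≋∘???
??∘⊛≋∙∘⊞???
??∙⊞∘⊚⊛∘???
??∙⊛⊛∘∙⊞???
??∘∘∙⊛≋∙???
???????????
???????????
???????????

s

???????????
???????????
??∙≋∙∙≋∘???
??∘⊛≋∙∘⊞???
??∙⊞∘⊛⊛∘???
??∙⊛⊛⊚∙⊞???
??∘∘∙⊛≋∙???
???⊛⊛⊛⊛⊛???
???????????
???????????
???????????

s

???????????
??∙≋∙∙≋∘???
??∘⊛≋∙∘⊞???
??∙⊞∘⊛⊛∘???
??∙⊛⊛∘∙⊞???
??∘∘∙⊚≋∙???
???⊛⊛⊛⊛⊛???
???⊞⊛∘∘∘???
???????????
???????????
???????????

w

???????????
???∙≋∙∙≋∘??
???∘⊛≋∙∘⊞??
???∙⊞∘⊛⊛∘??
???∙⊛⊛∘∙⊞??
???∘∘⊚⊛≋∙??
???≋⊛⊛⊛⊛⊛??
???⊞⊞⊛∘∘∘??
???????????
???????????
???????????

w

???????????
????∙≋∙∙≋∘?
????∘⊛≋∙∘⊞?
???⊛∙⊞∘⊛⊛∘?
???∘∙⊛⊛∘∙⊞?
???⊞∘⊚∙⊛≋∙?
???⊞≋⊛⊛⊛⊛⊛?
???∘⊞⊞⊛∘∘∘?
???????????
???????????
???????????

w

???????????
?????∙≋∙∙≋∘
?????∘⊛≋∙∘⊞
???∙⊛∙⊞∘⊛⊛∘
???∘∘∙⊛⊛∘∙⊞
???⊛⊞⊚∘∙⊛≋∙
???⊛⊞≋⊛⊛⊛⊛⊛
???∘∘⊞⊞⊛∘∘∘
???????????
???????????
???????????

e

???????????
????∙≋∙∙≋∘?
????∘⊛≋∙∘⊞?
??∙⊛∙⊞∘⊛⊛∘?
??∘∘∙⊛⊛∘∙⊞?
??⊛⊞∘⊚∙⊛≋∙?
??⊛⊞≋⊛⊛⊛⊛⊛?
??∘∘⊞⊞⊛∘∘∘?
???????????
???????????
???????????

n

???????????
???????????
????∙≋∙∙≋∘?
???∘∘⊛≋∙∘⊞?
??∙⊛∙⊞∘⊛⊛∘?
??∘∘∙⊚⊛∘∙⊞?
??⊛⊞∘∘∙⊛≋∙?
??⊛⊞≋⊛⊛⊛⊛⊛?
??∘∘⊞⊞⊛∘∘∘?
???????????
???????????

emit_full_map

??∙≋∙∙≋∘
?∘∘⊛≋∙∘⊞
∙⊛∙⊞∘⊛⊛∘
∘∘∙⊚⊛∘∙⊞
⊛⊞∘∘∙⊛≋∙
⊛⊞≋⊛⊛⊛⊛⊛
∘∘⊞⊞⊛∘∘∘

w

???????????
???????????
?????∙≋∙∙≋∘
???∘∘∘⊛≋∙∘⊞
???∙⊛∙⊞∘⊛⊛∘
???∘∘⊚⊛⊛∘∙⊞
???⊛⊞∘∘∙⊛≋∙
???⊛⊞≋⊛⊛⊛⊛⊛
???∘∘⊞⊞⊛∘∘∘
???????????
???????????

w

???????????
???????????
??????∙≋∙∙≋
???⊞∘∘∘⊛≋∙∘
???∘∙⊛∙⊞∘⊛⊛
???≋∘⊚∙⊛⊛∘∙
???⊛⊛⊞∘∘∙⊛≋
???⊛⊛⊞≋⊛⊛⊛⊛
????∘∘⊞⊞⊛∘∘
???????????
???????????

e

???????????
???????????
?????∙≋∙∙≋∘
??⊞∘∘∘⊛≋∙∘⊞
??∘∙⊛∙⊞∘⊛⊛∘
??≋∘∘⊚⊛⊛∘∙⊞
??⊛⊛⊞∘∘∙⊛≋∙
??⊛⊛⊞≋⊛⊛⊛⊛⊛
???∘∘⊞⊞⊛∘∘∘
???????????
???????????

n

???????????
???????????
???????????
???∘⊞∙≋∙∙≋∘
??⊞∘∘∘⊛≋∙∘⊞
??∘∙⊛⊚⊞∘⊛⊛∘
??≋∘∘∙⊛⊛∘∙⊞
??⊛⊛⊞∘∘∙⊛≋∙
??⊛⊛⊞≋⊛⊛⊛⊛⊛
???∘∘⊞⊞⊛∘∘∘
???????????

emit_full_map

?∘⊞∙≋∙∙≋∘
⊞∘∘∘⊛≋∙∘⊞
∘∙⊛⊚⊞∘⊛⊛∘
≋∘∘∙⊛⊛∘∙⊞
⊛⊛⊞∘∘∙⊛≋∙
⊛⊛⊞≋⊛⊛⊛⊛⊛
?∘∘⊞⊞⊛∘∘∘

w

???????????
???????????
???????????
???∘∘⊞∙≋∙∙≋
???⊞∘∘∘⊛≋∙∘
???∘∙⊚∙⊞∘⊛⊛
???≋∘∘∙⊛⊛∘∙
???⊛⊛⊞∘∘∙⊛≋
???⊛⊛⊞≋⊛⊛⊛⊛
????∘∘⊞⊞⊛∘∘
???????????

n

???????????
???????????
???????????
???≋⊛∘⊛∘???
???∘∘⊞∙≋∙∙≋
???⊞∘⊚∘⊛≋∙∘
???∘∙⊛∙⊞∘⊛⊛
???≋∘∘∙⊛⊛∘∙
???⊛⊛⊞∘∘∙⊛≋
???⊛⊛⊞≋⊛⊛⊛⊛
????∘∘⊞⊞⊛∘∘

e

???????????
???????????
???????????
??≋⊛∘⊛∘≋???
??∘∘⊞∙≋∙∙≋∘
??⊞∘∘⊚⊛≋∙∘⊞
??∘∙⊛∙⊞∘⊛⊛∘
??≋∘∘∙⊛⊛∘∙⊞
??⊛⊛⊞∘∘∙⊛≋∙
??⊛⊛⊞≋⊛⊛⊛⊛⊛
???∘∘⊞⊞⊛∘∘∘

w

???????????
???????????
???????????
???≋⊛∘⊛∘≋??
???∘∘⊞∙≋∙∙≋
???⊞∘⊚∘⊛≋∙∘
???∘∙⊛∙⊞∘⊛⊛
???≋∘∘∙⊛⊛∘∙
???⊛⊛⊞∘∘∙⊛≋
???⊛⊛⊞≋⊛⊛⊛⊛
????∘∘⊞⊞⊛∘∘

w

???????????
???????????
???????????
???∘≋⊛∘⊛∘≋?
???⊛∘∘⊞∙≋∙∙
???⊛⊞⊚∘∘⊛≋∙
???∘∘∙⊛∙⊞∘⊛
???⊛≋∘∘∙⊛⊛∘
????⊛⊛⊞∘∘∙⊛
????⊛⊛⊞≋⊛⊛⊛
?????∘∘⊞⊞⊛∘

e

???????????
???????????
???????????
??∘≋⊛∘⊛∘≋??
??⊛∘∘⊞∙≋∙∙≋
??⊛⊞∘⊚∘⊛≋∙∘
??∘∘∙⊛∙⊞∘⊛⊛
??⊛≋∘∘∙⊛⊛∘∙
???⊛⊛⊞∘∘∙⊛≋
???⊛⊛⊞≋⊛⊛⊛⊛
????∘∘⊞⊞⊛∘∘

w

???????????
???????????
???????????
???∘≋⊛∘⊛∘≋?
???⊛∘∘⊞∙≋∙∙
???⊛⊞⊚∘∘⊛≋∙
???∘∘∙⊛∙⊞∘⊛
???⊛≋∘∘∙⊛⊛∘
????⊛⊛⊞∘∘∙⊛
????⊛⊛⊞≋⊛⊛⊛
?????∘∘⊞⊞⊛∘

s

???????????
???????????
???∘≋⊛∘⊛∘≋?
???⊛∘∘⊞∙≋∙∙
???⊛⊞∘∘∘⊛≋∙
???∘∘⊚⊛∙⊞∘⊛
???⊛≋∘∘∙⊛⊛∘
???∙⊛⊛⊞∘∘∙⊛
????⊛⊛⊞≋⊛⊛⊛
?????∘∘⊞⊞⊛∘
???????????

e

???????????
???????????
??∘≋⊛∘⊛∘≋??
??⊛∘∘⊞∙≋∙∙≋
??⊛⊞∘∘∘⊛≋∙∘
??∘∘∙⊚∙⊞∘⊛⊛
??⊛≋∘∘∙⊛⊛∘∙
??∙⊛⊛⊞∘∘∙⊛≋
???⊛⊛⊞≋⊛⊛⊛⊛
????∘∘⊞⊞⊛∘∘
???????????

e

???????????
???????????
?∘≋⊛∘⊛∘≋???
?⊛∘∘⊞∙≋∙∙≋∘
?⊛⊞∘∘∘⊛≋∙∘⊞
?∘∘∙⊛⊚⊞∘⊛⊛∘
?⊛≋∘∘∙⊛⊛∘∙⊞
?∙⊛⊛⊞∘∘∙⊛≋∙
??⊛⊛⊞≋⊛⊛⊛⊛⊛
???∘∘⊞⊞⊛∘∘∘
???????????

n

???????????
???????????
???????????
?∘≋⊛∘⊛∘≋???
?⊛∘∘⊞∙≋∙∙≋∘
?⊛⊞∘∘⊚⊛≋∙∘⊞
?∘∘∙⊛∙⊞∘⊛⊛∘
?⊛≋∘∘∙⊛⊛∘∙⊞
?∙⊛⊛⊞∘∘∙⊛≋∙
??⊛⊛⊞≋⊛⊛⊛⊛⊛
???∘∘⊞⊞⊛∘∘∘

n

???????????
???????????
???????????
???∘∘∘∘∘???
?∘≋⊛∘⊛∘≋???
?⊛∘∘⊞⊚≋∙∙≋∘
?⊛⊞∘∘∘⊛≋∙∘⊞
?∘∘∙⊛∙⊞∘⊛⊛∘
?⊛≋∘∘∙⊛⊛∘∙⊞
?∙⊛⊛⊞∘∘∙⊛≋∙
??⊛⊛⊞≋⊛⊛⊛⊛⊛

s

???????????
???????????
???∘∘∘∘∘???
?∘≋⊛∘⊛∘≋???
?⊛∘∘⊞∙≋∙∙≋∘
?⊛⊞∘∘⊚⊛≋∙∘⊞
?∘∘∙⊛∙⊞∘⊛⊛∘
?⊛≋∘∘∙⊛⊛∘∙⊞
?∙⊛⊛⊞∘∘∙⊛≋∙
??⊛⊛⊞≋⊛⊛⊛⊛⊛
???∘∘⊞⊞⊛∘∘∘

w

???????????
???????????
????∘∘∘∘∘??
??∘≋⊛∘⊛∘≋??
??⊛∘∘⊞∙≋∙∙≋
??⊛⊞∘⊚∘⊛≋∙∘
??∘∘∙⊛∙⊞∘⊛⊛
??⊛≋∘∘∙⊛⊛∘∙
??∙⊛⊛⊞∘∘∙⊛≋
???⊛⊛⊞≋⊛⊛⊛⊛
????∘∘⊞⊞⊛∘∘

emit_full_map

??∘∘∘∘∘???
∘≋⊛∘⊛∘≋???
⊛∘∘⊞∙≋∙∙≋∘
⊛⊞∘⊚∘⊛≋∙∘⊞
∘∘∙⊛∙⊞∘⊛⊛∘
⊛≋∘∘∙⊛⊛∘∙⊞
∙⊛⊛⊞∘∘∙⊛≋∙
?⊛⊛⊞≋⊛⊛⊛⊛⊛
??∘∘⊞⊞⊛∘∘∘


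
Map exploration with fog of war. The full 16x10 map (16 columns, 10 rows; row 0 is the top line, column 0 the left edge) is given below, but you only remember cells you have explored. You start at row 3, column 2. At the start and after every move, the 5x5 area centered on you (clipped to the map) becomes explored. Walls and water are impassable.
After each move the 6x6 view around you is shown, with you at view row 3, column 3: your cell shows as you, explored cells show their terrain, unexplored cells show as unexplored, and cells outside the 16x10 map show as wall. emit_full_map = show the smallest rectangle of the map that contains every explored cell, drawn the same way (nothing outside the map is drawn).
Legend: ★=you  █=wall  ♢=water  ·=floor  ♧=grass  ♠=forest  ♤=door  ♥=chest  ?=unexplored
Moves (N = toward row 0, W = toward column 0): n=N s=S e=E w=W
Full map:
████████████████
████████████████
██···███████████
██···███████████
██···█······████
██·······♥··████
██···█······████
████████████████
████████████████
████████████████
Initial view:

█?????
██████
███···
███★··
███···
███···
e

??????
██████
██···█
██·★·█
██···█
██····

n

██████
?█████
██████
██·★·█
██···█
██···█

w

██████
██████
██████
███★··
███···
███···

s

██████
██████
███···
███★··
███···
███···

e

██████
██████
██···█
██·★·█
██···█
██····

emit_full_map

██████
██████
██···█
██·★·█
██···█
██····

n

██████
██████
██████
██·★·█
██···█
██···█


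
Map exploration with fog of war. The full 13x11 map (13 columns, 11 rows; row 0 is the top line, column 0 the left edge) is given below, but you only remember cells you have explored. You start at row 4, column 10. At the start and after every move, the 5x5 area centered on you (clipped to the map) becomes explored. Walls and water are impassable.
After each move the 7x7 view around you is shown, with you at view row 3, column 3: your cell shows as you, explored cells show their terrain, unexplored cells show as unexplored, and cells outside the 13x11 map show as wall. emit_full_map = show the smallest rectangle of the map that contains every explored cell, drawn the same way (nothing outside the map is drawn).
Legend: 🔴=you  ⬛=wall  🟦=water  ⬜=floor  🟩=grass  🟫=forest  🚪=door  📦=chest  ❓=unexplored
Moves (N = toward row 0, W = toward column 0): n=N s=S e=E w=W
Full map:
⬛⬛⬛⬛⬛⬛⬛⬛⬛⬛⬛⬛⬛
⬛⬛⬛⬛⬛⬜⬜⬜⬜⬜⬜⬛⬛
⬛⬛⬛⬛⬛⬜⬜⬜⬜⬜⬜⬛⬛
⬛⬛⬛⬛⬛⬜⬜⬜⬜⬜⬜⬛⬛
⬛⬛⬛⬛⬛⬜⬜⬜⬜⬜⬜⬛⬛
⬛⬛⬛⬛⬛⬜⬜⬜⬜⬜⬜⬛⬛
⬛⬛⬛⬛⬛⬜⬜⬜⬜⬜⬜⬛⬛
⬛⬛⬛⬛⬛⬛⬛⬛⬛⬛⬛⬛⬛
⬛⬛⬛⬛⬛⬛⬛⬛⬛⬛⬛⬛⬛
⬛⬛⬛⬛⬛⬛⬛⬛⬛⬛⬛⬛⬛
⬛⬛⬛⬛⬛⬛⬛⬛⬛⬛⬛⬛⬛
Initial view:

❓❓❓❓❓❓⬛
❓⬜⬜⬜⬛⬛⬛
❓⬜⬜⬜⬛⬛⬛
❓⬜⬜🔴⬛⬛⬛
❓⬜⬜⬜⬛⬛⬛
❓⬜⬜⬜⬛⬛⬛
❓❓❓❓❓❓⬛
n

❓❓❓❓❓❓⬛
❓⬜⬜⬜⬛⬛⬛
❓⬜⬜⬜⬛⬛⬛
❓⬜⬜🔴⬛⬛⬛
❓⬜⬜⬜⬛⬛⬛
❓⬜⬜⬜⬛⬛⬛
❓⬜⬜⬜⬛⬛⬛

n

⬛⬛⬛⬛⬛⬛⬛
❓⬛⬛⬛⬛⬛⬛
❓⬜⬜⬜⬛⬛⬛
❓⬜⬜🔴⬛⬛⬛
❓⬜⬜⬜⬛⬛⬛
❓⬜⬜⬜⬛⬛⬛
❓⬜⬜⬜⬛⬛⬛

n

⬛⬛⬛⬛⬛⬛⬛
⬛⬛⬛⬛⬛⬛⬛
❓⬛⬛⬛⬛⬛⬛
❓⬜⬜🔴⬛⬛⬛
❓⬜⬜⬜⬛⬛⬛
❓⬜⬜⬜⬛⬛⬛
❓⬜⬜⬜⬛⬛⬛

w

⬛⬛⬛⬛⬛⬛⬛
⬛⬛⬛⬛⬛⬛⬛
❓⬛⬛⬛⬛⬛⬛
❓⬜⬜🔴⬜⬛⬛
❓⬜⬜⬜⬜⬛⬛
❓⬜⬜⬜⬜⬛⬛
❓❓⬜⬜⬜⬛⬛

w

⬛⬛⬛⬛⬛⬛⬛
⬛⬛⬛⬛⬛⬛⬛
❓⬛⬛⬛⬛⬛⬛
❓⬜⬜🔴⬜⬜⬛
❓⬜⬜⬜⬜⬜⬛
❓⬜⬜⬜⬜⬜⬛
❓❓❓⬜⬜⬜⬛

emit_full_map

⬛⬛⬛⬛⬛⬛⬛
⬜⬜🔴⬜⬜⬛⬛
⬜⬜⬜⬜⬜⬛⬛
⬜⬜⬜⬜⬜⬛⬛
❓❓⬜⬜⬜⬛⬛
❓❓⬜⬜⬜⬛⬛
❓❓⬜⬜⬜⬛⬛

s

⬛⬛⬛⬛⬛⬛⬛
❓⬛⬛⬛⬛⬛⬛
❓⬜⬜⬜⬜⬜⬛
❓⬜⬜🔴⬜⬜⬛
❓⬜⬜⬜⬜⬜⬛
❓⬜⬜⬜⬜⬜⬛
❓❓❓⬜⬜⬜⬛

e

⬛⬛⬛⬛⬛⬛⬛
⬛⬛⬛⬛⬛⬛⬛
⬜⬜⬜⬜⬜⬛⬛
⬜⬜⬜🔴⬜⬛⬛
⬜⬜⬜⬜⬜⬛⬛
⬜⬜⬜⬜⬜⬛⬛
❓❓⬜⬜⬜⬛⬛

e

⬛⬛⬛⬛⬛⬛⬛
⬛⬛⬛⬛⬛⬛⬛
⬜⬜⬜⬜⬛⬛⬛
⬜⬜⬜🔴⬛⬛⬛
⬜⬜⬜⬜⬛⬛⬛
⬜⬜⬜⬜⬛⬛⬛
❓⬜⬜⬜⬛⬛⬛

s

⬛⬛⬛⬛⬛⬛⬛
⬜⬜⬜⬜⬛⬛⬛
⬜⬜⬜⬜⬛⬛⬛
⬜⬜⬜🔴⬛⬛⬛
⬜⬜⬜⬜⬛⬛⬛
❓⬜⬜⬜⬛⬛⬛
❓⬜⬜⬜⬛⬛⬛

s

⬜⬜⬜⬜⬛⬛⬛
⬜⬜⬜⬜⬛⬛⬛
⬜⬜⬜⬜⬛⬛⬛
⬜⬜⬜🔴⬛⬛⬛
❓⬜⬜⬜⬛⬛⬛
❓⬜⬜⬜⬛⬛⬛
❓❓❓❓❓❓⬛

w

⬜⬜⬜⬜⬜⬛⬛
⬜⬜⬜⬜⬜⬛⬛
⬜⬜⬜⬜⬜⬛⬛
⬜⬜⬜🔴⬜⬛⬛
❓⬜⬜⬜⬜⬛⬛
❓⬜⬜⬜⬜⬛⬛
❓❓❓❓❓❓❓

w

❓⬜⬜⬜⬜⬜⬛
❓⬜⬜⬜⬜⬜⬛
❓⬜⬜⬜⬜⬜⬛
❓⬜⬜🔴⬜⬜⬛
❓⬜⬜⬜⬜⬜⬛
❓⬜⬜⬜⬜⬜⬛
❓❓❓❓❓❓❓

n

❓⬛⬛⬛⬛⬛⬛
❓⬜⬜⬜⬜⬜⬛
❓⬜⬜⬜⬜⬜⬛
❓⬜⬜🔴⬜⬜⬛
❓⬜⬜⬜⬜⬜⬛
❓⬜⬜⬜⬜⬜⬛
❓⬜⬜⬜⬜⬜⬛

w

❓❓⬛⬛⬛⬛⬛
❓⬜⬜⬜⬜⬜⬜
❓⬜⬜⬜⬜⬜⬜
❓⬜⬜🔴⬜⬜⬜
❓⬜⬜⬜⬜⬜⬜
❓⬜⬜⬜⬜⬜⬜
❓❓⬜⬜⬜⬜⬜

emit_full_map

❓⬛⬛⬛⬛⬛⬛⬛
⬜⬜⬜⬜⬜⬜⬛⬛
⬜⬜⬜⬜⬜⬜⬛⬛
⬜⬜🔴⬜⬜⬜⬛⬛
⬜⬜⬜⬜⬜⬜⬛⬛
⬜⬜⬜⬜⬜⬜⬛⬛
❓⬜⬜⬜⬜⬜⬛⬛

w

❓❓❓⬛⬛⬛⬛
❓⬛⬜⬜⬜⬜⬜
❓⬛⬜⬜⬜⬜⬜
❓⬛⬜🔴⬜⬜⬜
❓⬛⬜⬜⬜⬜⬜
❓⬛⬜⬜⬜⬜⬜
❓❓❓⬜⬜⬜⬜

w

❓❓❓❓⬛⬛⬛
❓⬛⬛⬜⬜⬜⬜
❓⬛⬛⬜⬜⬜⬜
❓⬛⬛🔴⬜⬜⬜
❓⬛⬛⬜⬜⬜⬜
❓⬛⬛⬜⬜⬜⬜
❓❓❓❓⬜⬜⬜

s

❓⬛⬛⬜⬜⬜⬜
❓⬛⬛⬜⬜⬜⬜
❓⬛⬛⬜⬜⬜⬜
❓⬛⬛🔴⬜⬜⬜
❓⬛⬛⬜⬜⬜⬜
❓⬛⬛⬜⬜⬜⬜
❓❓❓❓❓❓❓

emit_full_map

❓❓❓⬛⬛⬛⬛⬛⬛⬛
⬛⬛⬜⬜⬜⬜⬜⬜⬛⬛
⬛⬛⬜⬜⬜⬜⬜⬜⬛⬛
⬛⬛⬜⬜⬜⬜⬜⬜⬛⬛
⬛⬛🔴⬜⬜⬜⬜⬜⬛⬛
⬛⬛⬜⬜⬜⬜⬜⬜⬛⬛
⬛⬛⬜⬜⬜⬜⬜⬜⬛⬛


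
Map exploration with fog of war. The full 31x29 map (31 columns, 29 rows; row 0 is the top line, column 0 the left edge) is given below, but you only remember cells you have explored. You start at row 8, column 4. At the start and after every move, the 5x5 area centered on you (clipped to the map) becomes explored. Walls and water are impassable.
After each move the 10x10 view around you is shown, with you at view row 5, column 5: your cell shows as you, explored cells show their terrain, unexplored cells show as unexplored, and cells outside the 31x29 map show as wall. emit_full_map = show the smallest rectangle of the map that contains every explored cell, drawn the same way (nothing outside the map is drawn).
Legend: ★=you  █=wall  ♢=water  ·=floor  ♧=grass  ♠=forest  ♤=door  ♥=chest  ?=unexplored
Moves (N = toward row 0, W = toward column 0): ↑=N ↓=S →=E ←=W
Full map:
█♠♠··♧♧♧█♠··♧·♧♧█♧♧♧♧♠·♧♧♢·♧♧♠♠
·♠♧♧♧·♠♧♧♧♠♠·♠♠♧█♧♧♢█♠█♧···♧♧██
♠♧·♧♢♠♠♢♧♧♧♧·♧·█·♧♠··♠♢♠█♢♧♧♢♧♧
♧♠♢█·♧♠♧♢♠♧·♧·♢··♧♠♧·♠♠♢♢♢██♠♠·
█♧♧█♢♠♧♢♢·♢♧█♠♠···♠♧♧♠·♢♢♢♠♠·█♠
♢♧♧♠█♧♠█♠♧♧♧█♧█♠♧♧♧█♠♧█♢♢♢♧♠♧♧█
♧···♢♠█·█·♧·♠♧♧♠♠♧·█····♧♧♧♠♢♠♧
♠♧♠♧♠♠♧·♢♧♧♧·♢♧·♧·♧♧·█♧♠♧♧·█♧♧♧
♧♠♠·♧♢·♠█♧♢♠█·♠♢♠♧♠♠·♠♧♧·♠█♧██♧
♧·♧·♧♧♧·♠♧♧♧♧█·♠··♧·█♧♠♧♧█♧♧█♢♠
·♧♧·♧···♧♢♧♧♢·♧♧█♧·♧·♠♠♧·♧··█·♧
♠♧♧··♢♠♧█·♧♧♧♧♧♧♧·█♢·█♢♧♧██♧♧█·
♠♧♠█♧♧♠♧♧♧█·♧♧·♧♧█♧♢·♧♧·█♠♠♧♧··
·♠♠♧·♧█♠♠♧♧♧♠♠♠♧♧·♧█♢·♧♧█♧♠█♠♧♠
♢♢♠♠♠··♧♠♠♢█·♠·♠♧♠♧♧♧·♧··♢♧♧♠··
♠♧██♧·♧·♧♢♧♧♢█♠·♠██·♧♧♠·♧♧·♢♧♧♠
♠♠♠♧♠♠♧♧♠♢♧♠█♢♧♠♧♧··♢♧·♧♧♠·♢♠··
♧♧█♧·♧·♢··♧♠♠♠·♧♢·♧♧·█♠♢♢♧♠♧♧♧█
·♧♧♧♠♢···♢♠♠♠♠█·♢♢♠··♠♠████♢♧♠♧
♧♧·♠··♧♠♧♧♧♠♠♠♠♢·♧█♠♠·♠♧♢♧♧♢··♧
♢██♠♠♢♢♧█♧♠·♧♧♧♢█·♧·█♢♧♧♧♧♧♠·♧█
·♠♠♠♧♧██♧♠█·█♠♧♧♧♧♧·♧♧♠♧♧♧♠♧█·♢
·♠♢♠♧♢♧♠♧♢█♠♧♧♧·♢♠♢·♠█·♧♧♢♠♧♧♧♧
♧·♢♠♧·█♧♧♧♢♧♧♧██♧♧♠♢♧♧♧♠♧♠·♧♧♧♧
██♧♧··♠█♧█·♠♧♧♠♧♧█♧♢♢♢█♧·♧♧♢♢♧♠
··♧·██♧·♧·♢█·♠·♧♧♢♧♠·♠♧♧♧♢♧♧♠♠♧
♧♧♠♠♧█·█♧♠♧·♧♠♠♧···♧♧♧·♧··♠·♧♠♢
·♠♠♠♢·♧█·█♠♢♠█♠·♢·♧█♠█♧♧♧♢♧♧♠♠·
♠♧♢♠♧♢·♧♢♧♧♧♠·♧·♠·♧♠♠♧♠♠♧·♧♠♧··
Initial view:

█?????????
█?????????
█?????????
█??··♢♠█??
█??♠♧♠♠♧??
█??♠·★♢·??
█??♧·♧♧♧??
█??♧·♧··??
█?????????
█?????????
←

██????????
██????????
██????????
██?···♢♠█?
██?♧♠♧♠♠♧?
██?♠♠★♧♢·?
██?·♧·♧♧♧?
██?♧♧·♧··?
██????????
██????????

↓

██????????
██????????
██?···♢♠█?
██?♧♠♧♠♠♧?
██?♠♠·♧♢·?
██?·♧★♧♧♧?
██?♧♧·♧··?
██?♧♧··♢??
██????????
██????????

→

█?????????
█?????????
█?···♢♠█??
█?♧♠♧♠♠♧??
█?♠♠·♧♢·??
█?·♧·★♧♧??
█?♧♧·♧··??
█?♧♧··♢♠??
█?????????
█?????????

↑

█?????????
█?????????
█?????????
█?···♢♠█??
█?♧♠♧♠♠♧??
█?♠♠·★♢·??
█?·♧·♧♧♧??
█?♧♧·♧··??
█?♧♧··♢♠??
█?????????

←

██????????
██????????
██????????
██?···♢♠█?
██?♧♠♧♠♠♧?
██?♠♠★♧♢·?
██?·♧·♧♧♧?
██?♧♧·♧··?
██?♧♧··♢♠?
██????????

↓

██????????
██????????
██?···♢♠█?
██?♧♠♧♠♠♧?
██?♠♠·♧♢·?
██?·♧★♧♧♧?
██?♧♧·♧··?
██?♧♧··♢♠?
██????????
██????????

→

█?????????
█?????????
█?···♢♠█??
█?♧♠♧♠♠♧??
█?♠♠·♧♢·??
█?·♧·★♧♧??
█?♧♧·♧··??
█?♧♧··♢♠??
█?????????
█?????????

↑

█?????????
█?????????
█?????????
█?···♢♠█??
█?♧♠♧♠♠♧??
█?♠♠·★♢·??
█?·♧·♧♧♧??
█?♧♧·♧··??
█?♧♧··♢♠??
█?????????

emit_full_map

···♢♠█
♧♠♧♠♠♧
♠♠·★♢·
·♧·♧♧♧
♧♧·♧··
♧♧··♢♠

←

██????????
██????????
██????????
██?···♢♠█?
██?♧♠♧♠♠♧?
██?♠♠★♧♢·?
██?·♧·♧♧♧?
██?♧♧·♧··?
██?♧♧··♢♠?
██????????


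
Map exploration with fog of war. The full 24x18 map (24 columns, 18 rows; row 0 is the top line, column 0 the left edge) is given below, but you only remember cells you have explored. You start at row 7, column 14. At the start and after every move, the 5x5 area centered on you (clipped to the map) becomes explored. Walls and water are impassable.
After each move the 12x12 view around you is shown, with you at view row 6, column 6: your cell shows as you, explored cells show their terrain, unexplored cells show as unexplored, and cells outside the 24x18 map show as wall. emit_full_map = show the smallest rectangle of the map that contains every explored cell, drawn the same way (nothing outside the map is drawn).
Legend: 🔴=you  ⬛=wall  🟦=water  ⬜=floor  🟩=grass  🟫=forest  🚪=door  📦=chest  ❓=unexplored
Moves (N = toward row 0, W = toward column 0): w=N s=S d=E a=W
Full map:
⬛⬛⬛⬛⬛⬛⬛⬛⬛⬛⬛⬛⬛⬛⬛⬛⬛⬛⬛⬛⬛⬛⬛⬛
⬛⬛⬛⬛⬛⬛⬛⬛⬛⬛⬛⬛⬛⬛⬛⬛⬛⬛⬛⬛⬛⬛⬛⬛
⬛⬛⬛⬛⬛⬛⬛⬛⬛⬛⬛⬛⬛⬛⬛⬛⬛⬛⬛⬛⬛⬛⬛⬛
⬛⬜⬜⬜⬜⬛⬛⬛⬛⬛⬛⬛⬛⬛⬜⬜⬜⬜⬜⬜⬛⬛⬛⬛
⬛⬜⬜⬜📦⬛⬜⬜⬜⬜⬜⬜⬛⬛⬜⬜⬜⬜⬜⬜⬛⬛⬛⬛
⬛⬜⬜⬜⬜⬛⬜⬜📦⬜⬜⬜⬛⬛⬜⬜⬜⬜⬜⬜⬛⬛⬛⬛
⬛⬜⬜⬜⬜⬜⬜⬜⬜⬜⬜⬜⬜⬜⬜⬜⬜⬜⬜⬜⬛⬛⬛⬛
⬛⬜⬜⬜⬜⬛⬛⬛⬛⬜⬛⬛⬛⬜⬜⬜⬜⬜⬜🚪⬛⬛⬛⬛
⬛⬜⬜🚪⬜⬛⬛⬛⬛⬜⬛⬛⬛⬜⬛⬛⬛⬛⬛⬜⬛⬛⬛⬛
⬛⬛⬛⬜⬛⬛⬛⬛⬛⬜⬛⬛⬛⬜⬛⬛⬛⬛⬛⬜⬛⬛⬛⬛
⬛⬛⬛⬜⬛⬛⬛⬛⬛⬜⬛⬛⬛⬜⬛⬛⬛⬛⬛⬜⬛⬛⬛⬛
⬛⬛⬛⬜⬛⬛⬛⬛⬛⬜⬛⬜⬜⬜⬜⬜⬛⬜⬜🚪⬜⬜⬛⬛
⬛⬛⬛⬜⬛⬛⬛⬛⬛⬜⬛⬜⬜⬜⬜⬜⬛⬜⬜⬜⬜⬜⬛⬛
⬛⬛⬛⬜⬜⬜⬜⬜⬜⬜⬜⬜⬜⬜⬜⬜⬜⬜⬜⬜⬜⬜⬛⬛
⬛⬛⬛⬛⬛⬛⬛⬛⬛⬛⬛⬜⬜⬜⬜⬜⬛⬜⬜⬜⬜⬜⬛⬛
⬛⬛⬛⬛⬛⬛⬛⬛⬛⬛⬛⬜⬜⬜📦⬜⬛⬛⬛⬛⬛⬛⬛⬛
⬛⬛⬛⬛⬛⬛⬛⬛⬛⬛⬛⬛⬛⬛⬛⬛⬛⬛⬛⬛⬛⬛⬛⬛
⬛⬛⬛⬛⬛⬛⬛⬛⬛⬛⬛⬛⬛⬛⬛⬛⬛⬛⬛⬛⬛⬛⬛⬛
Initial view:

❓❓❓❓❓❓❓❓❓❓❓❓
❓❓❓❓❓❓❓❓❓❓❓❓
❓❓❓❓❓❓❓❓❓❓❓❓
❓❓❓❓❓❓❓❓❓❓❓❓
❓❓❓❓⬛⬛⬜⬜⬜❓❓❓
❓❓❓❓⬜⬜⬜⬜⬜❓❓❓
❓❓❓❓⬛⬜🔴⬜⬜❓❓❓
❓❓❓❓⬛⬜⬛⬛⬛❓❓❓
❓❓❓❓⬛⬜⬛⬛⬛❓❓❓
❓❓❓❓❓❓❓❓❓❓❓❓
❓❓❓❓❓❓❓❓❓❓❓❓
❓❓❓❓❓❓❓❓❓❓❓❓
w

❓❓❓❓❓❓❓❓❓❓❓❓
❓❓❓❓❓❓❓❓❓❓❓❓
❓❓❓❓❓❓❓❓❓❓❓❓
❓❓❓❓❓❓❓❓❓❓❓❓
❓❓❓❓⬛⬛⬜⬜⬜❓❓❓
❓❓❓❓⬛⬛⬜⬜⬜❓❓❓
❓❓❓❓⬜⬜🔴⬜⬜❓❓❓
❓❓❓❓⬛⬜⬜⬜⬜❓❓❓
❓❓❓❓⬛⬜⬛⬛⬛❓❓❓
❓❓❓❓⬛⬜⬛⬛⬛❓❓❓
❓❓❓❓❓❓❓❓❓❓❓❓
❓❓❓❓❓❓❓❓❓❓❓❓

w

⬛⬛⬛⬛⬛⬛⬛⬛⬛⬛⬛⬛
❓❓❓❓❓❓❓❓❓❓❓❓
❓❓❓❓❓❓❓❓❓❓❓❓
❓❓❓❓❓❓❓❓❓❓❓❓
❓❓❓❓⬛⬛⬜⬜⬜❓❓❓
❓❓❓❓⬛⬛⬜⬜⬜❓❓❓
❓❓❓❓⬛⬛🔴⬜⬜❓❓❓
❓❓❓❓⬜⬜⬜⬜⬜❓❓❓
❓❓❓❓⬛⬜⬜⬜⬜❓❓❓
❓❓❓❓⬛⬜⬛⬛⬛❓❓❓
❓❓❓❓⬛⬜⬛⬛⬛❓❓❓
❓❓❓❓❓❓❓❓❓❓❓❓

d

⬛⬛⬛⬛⬛⬛⬛⬛⬛⬛⬛⬛
❓❓❓❓❓❓❓❓❓❓❓❓
❓❓❓❓❓❓❓❓❓❓❓❓
❓❓❓❓❓❓❓❓❓❓❓❓
❓❓❓⬛⬛⬜⬜⬜⬜❓❓❓
❓❓❓⬛⬛⬜⬜⬜⬜❓❓❓
❓❓❓⬛⬛⬜🔴⬜⬜❓❓❓
❓❓❓⬜⬜⬜⬜⬜⬜❓❓❓
❓❓❓⬛⬜⬜⬜⬜⬜❓❓❓
❓❓❓⬛⬜⬛⬛⬛❓❓❓❓
❓❓❓⬛⬜⬛⬛⬛❓❓❓❓
❓❓❓❓❓❓❓❓❓❓❓❓

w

⬛⬛⬛⬛⬛⬛⬛⬛⬛⬛⬛⬛
⬛⬛⬛⬛⬛⬛⬛⬛⬛⬛⬛⬛
❓❓❓❓❓❓❓❓❓❓❓❓
❓❓❓❓❓❓❓❓❓❓❓❓
❓❓❓❓⬛⬛⬛⬛⬛❓❓❓
❓❓❓⬛⬛⬜⬜⬜⬜❓❓❓
❓❓❓⬛⬛⬜🔴⬜⬜❓❓❓
❓❓❓⬛⬛⬜⬜⬜⬜❓❓❓
❓❓❓⬜⬜⬜⬜⬜⬜❓❓❓
❓❓❓⬛⬜⬜⬜⬜⬜❓❓❓
❓❓❓⬛⬜⬛⬛⬛❓❓❓❓
❓❓❓⬛⬜⬛⬛⬛❓❓❓❓

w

⬛⬛⬛⬛⬛⬛⬛⬛⬛⬛⬛⬛
⬛⬛⬛⬛⬛⬛⬛⬛⬛⬛⬛⬛
⬛⬛⬛⬛⬛⬛⬛⬛⬛⬛⬛⬛
❓❓❓❓❓❓❓❓❓❓❓❓
❓❓❓❓⬛⬛⬛⬛⬛❓❓❓
❓❓❓❓⬛⬛⬛⬛⬛❓❓❓
❓❓❓⬛⬛⬜🔴⬜⬜❓❓❓
❓❓❓⬛⬛⬜⬜⬜⬜❓❓❓
❓❓❓⬛⬛⬜⬜⬜⬜❓❓❓
❓❓❓⬜⬜⬜⬜⬜⬜❓❓❓
❓❓❓⬛⬜⬜⬜⬜⬜❓❓❓
❓❓❓⬛⬜⬛⬛⬛❓❓❓❓

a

⬛⬛⬛⬛⬛⬛⬛⬛⬛⬛⬛⬛
⬛⬛⬛⬛⬛⬛⬛⬛⬛⬛⬛⬛
⬛⬛⬛⬛⬛⬛⬛⬛⬛⬛⬛⬛
❓❓❓❓❓❓❓❓❓❓❓❓
❓❓❓❓⬛⬛⬛⬛⬛⬛❓❓
❓❓❓❓⬛⬛⬛⬛⬛⬛❓❓
❓❓❓❓⬛⬛🔴⬜⬜⬜❓❓
❓❓❓❓⬛⬛⬜⬜⬜⬜❓❓
❓❓❓❓⬛⬛⬜⬜⬜⬜❓❓
❓❓❓❓⬜⬜⬜⬜⬜⬜❓❓
❓❓❓❓⬛⬜⬜⬜⬜⬜❓❓
❓❓❓❓⬛⬜⬛⬛⬛❓❓❓

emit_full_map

⬛⬛⬛⬛⬛⬛
⬛⬛⬛⬛⬛⬛
⬛⬛🔴⬜⬜⬜
⬛⬛⬜⬜⬜⬜
⬛⬛⬜⬜⬜⬜
⬜⬜⬜⬜⬜⬜
⬛⬜⬜⬜⬜⬜
⬛⬜⬛⬛⬛❓
⬛⬜⬛⬛⬛❓

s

⬛⬛⬛⬛⬛⬛⬛⬛⬛⬛⬛⬛
⬛⬛⬛⬛⬛⬛⬛⬛⬛⬛⬛⬛
❓❓❓❓❓❓❓❓❓❓❓❓
❓❓❓❓⬛⬛⬛⬛⬛⬛❓❓
❓❓❓❓⬛⬛⬛⬛⬛⬛❓❓
❓❓❓❓⬛⬛⬜⬜⬜⬜❓❓
❓❓❓❓⬛⬛🔴⬜⬜⬜❓❓
❓❓❓❓⬛⬛⬜⬜⬜⬜❓❓
❓❓❓❓⬜⬜⬜⬜⬜⬜❓❓
❓❓❓❓⬛⬜⬜⬜⬜⬜❓❓
❓❓❓❓⬛⬜⬛⬛⬛❓❓❓
❓❓❓❓⬛⬜⬛⬛⬛❓❓❓

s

⬛⬛⬛⬛⬛⬛⬛⬛⬛⬛⬛⬛
❓❓❓❓❓❓❓❓❓❓❓❓
❓❓❓❓⬛⬛⬛⬛⬛⬛❓❓
❓❓❓❓⬛⬛⬛⬛⬛⬛❓❓
❓❓❓❓⬛⬛⬜⬜⬜⬜❓❓
❓❓❓❓⬛⬛⬜⬜⬜⬜❓❓
❓❓❓❓⬛⬛🔴⬜⬜⬜❓❓
❓❓❓❓⬜⬜⬜⬜⬜⬜❓❓
❓❓❓❓⬛⬜⬜⬜⬜⬜❓❓
❓❓❓❓⬛⬜⬛⬛⬛❓❓❓
❓❓❓❓⬛⬜⬛⬛⬛❓❓❓
❓❓❓❓❓❓❓❓❓❓❓❓

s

❓❓❓❓❓❓❓❓❓❓❓❓
❓❓❓❓⬛⬛⬛⬛⬛⬛❓❓
❓❓❓❓⬛⬛⬛⬛⬛⬛❓❓
❓❓❓❓⬛⬛⬜⬜⬜⬜❓❓
❓❓❓❓⬛⬛⬜⬜⬜⬜❓❓
❓❓❓❓⬛⬛⬜⬜⬜⬜❓❓
❓❓❓❓⬜⬜🔴⬜⬜⬜❓❓
❓❓❓❓⬛⬜⬜⬜⬜⬜❓❓
❓❓❓❓⬛⬜⬛⬛⬛❓❓❓
❓❓❓❓⬛⬜⬛⬛⬛❓❓❓
❓❓❓❓❓❓❓❓❓❓❓❓
❓❓❓❓❓❓❓❓❓❓❓❓

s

❓❓❓❓⬛⬛⬛⬛⬛⬛❓❓
❓❓❓❓⬛⬛⬛⬛⬛⬛❓❓
❓❓❓❓⬛⬛⬜⬜⬜⬜❓❓
❓❓❓❓⬛⬛⬜⬜⬜⬜❓❓
❓❓❓❓⬛⬛⬜⬜⬜⬜❓❓
❓❓❓❓⬜⬜⬜⬜⬜⬜❓❓
❓❓❓❓⬛⬜🔴⬜⬜⬜❓❓
❓❓❓❓⬛⬜⬛⬛⬛❓❓❓
❓❓❓❓⬛⬜⬛⬛⬛❓❓❓
❓❓❓❓❓❓❓❓❓❓❓❓
❓❓❓❓❓❓❓❓❓❓❓❓
❓❓❓❓❓❓❓❓❓❓❓❓

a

❓❓❓❓❓⬛⬛⬛⬛⬛⬛❓
❓❓❓❓❓⬛⬛⬛⬛⬛⬛❓
❓❓❓❓❓⬛⬛⬜⬜⬜⬜❓
❓❓❓❓❓⬛⬛⬜⬜⬜⬜❓
❓❓❓❓⬜⬛⬛⬜⬜⬜⬜❓
❓❓❓❓⬜⬜⬜⬜⬜⬜⬜❓
❓❓❓❓⬛⬛🔴⬜⬜⬜⬜❓
❓❓❓❓⬛⬛⬜⬛⬛⬛❓❓
❓❓❓❓⬛⬛⬜⬛⬛⬛❓❓
❓❓❓❓❓❓❓❓❓❓❓❓
❓❓❓❓❓❓❓❓❓❓❓❓
❓❓❓❓❓❓❓❓❓❓❓❓

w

❓❓❓❓❓❓❓❓❓❓❓❓
❓❓❓❓❓⬛⬛⬛⬛⬛⬛❓
❓❓❓❓❓⬛⬛⬛⬛⬛⬛❓
❓❓❓❓❓⬛⬛⬜⬜⬜⬜❓
❓❓❓❓⬜⬛⬛⬜⬜⬜⬜❓
❓❓❓❓⬜⬛⬛⬜⬜⬜⬜❓
❓❓❓❓⬜⬜🔴⬜⬜⬜⬜❓
❓❓❓❓⬛⬛⬜⬜⬜⬜⬜❓
❓❓❓❓⬛⬛⬜⬛⬛⬛❓❓
❓❓❓❓⬛⬛⬜⬛⬛⬛❓❓
❓❓❓❓❓❓❓❓❓❓❓❓
❓❓❓❓❓❓❓❓❓❓❓❓

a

❓❓❓❓❓❓❓❓❓❓❓❓
❓❓❓❓❓❓⬛⬛⬛⬛⬛⬛
❓❓❓❓❓❓⬛⬛⬛⬛⬛⬛
❓❓❓❓❓❓⬛⬛⬜⬜⬜⬜
❓❓❓❓⬜⬜⬛⬛⬜⬜⬜⬜
❓❓❓❓⬜⬜⬛⬛⬜⬜⬜⬜
❓❓❓❓⬜⬜🔴⬜⬜⬜⬜⬜
❓❓❓❓⬛⬛⬛⬜⬜⬜⬜⬜
❓❓❓❓⬛⬛⬛⬜⬛⬛⬛❓
❓❓❓❓❓⬛⬛⬜⬛⬛⬛❓
❓❓❓❓❓❓❓❓❓❓❓❓
❓❓❓❓❓❓❓❓❓❓❓❓

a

❓❓❓❓❓❓❓❓❓❓❓❓
❓❓❓❓❓❓❓⬛⬛⬛⬛⬛
❓❓❓❓❓❓❓⬛⬛⬛⬛⬛
❓❓❓❓❓❓❓⬛⬛⬜⬜⬜
❓❓❓❓⬜⬜⬜⬛⬛⬜⬜⬜
❓❓❓❓⬜⬜⬜⬛⬛⬜⬜⬜
❓❓❓❓⬜⬜🔴⬜⬜⬜⬜⬜
❓❓❓❓⬜⬛⬛⬛⬜⬜⬜⬜
❓❓❓❓⬜⬛⬛⬛⬜⬛⬛⬛
❓❓❓❓❓❓⬛⬛⬜⬛⬛⬛
❓❓❓❓❓❓❓❓❓❓❓❓
❓❓❓❓❓❓❓❓❓❓❓❓

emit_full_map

❓❓❓⬛⬛⬛⬛⬛⬛
❓❓❓⬛⬛⬛⬛⬛⬛
❓❓❓⬛⬛⬜⬜⬜⬜
⬜⬜⬜⬛⬛⬜⬜⬜⬜
⬜⬜⬜⬛⬛⬜⬜⬜⬜
⬜⬜🔴⬜⬜⬜⬜⬜⬜
⬜⬛⬛⬛⬜⬜⬜⬜⬜
⬜⬛⬛⬛⬜⬛⬛⬛❓
❓❓⬛⬛⬜⬛⬛⬛❓

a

❓❓❓❓❓❓❓❓❓❓❓❓
❓❓❓❓❓❓❓❓⬛⬛⬛⬛
❓❓❓❓❓❓❓❓⬛⬛⬛⬛
❓❓❓❓❓❓❓❓⬛⬛⬜⬜
❓❓❓❓⬜⬜⬜⬜⬛⬛⬜⬜
❓❓❓❓📦⬜⬜⬜⬛⬛⬜⬜
❓❓❓❓⬜⬜🔴⬜⬜⬜⬜⬜
❓❓❓❓⬛⬜⬛⬛⬛⬜⬜⬜
❓❓❓❓⬛⬜⬛⬛⬛⬜⬛⬛
❓❓❓❓❓❓❓⬛⬛⬜⬛⬛
❓❓❓❓❓❓❓❓❓❓❓❓
❓❓❓❓❓❓❓❓❓❓❓❓

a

❓❓❓❓❓❓❓❓❓❓❓❓
❓❓❓❓❓❓❓❓❓⬛⬛⬛
❓❓❓❓❓❓❓❓❓⬛⬛⬛
❓❓❓❓❓❓❓❓❓⬛⬛⬜
❓❓❓❓⬜⬜⬜⬜⬜⬛⬛⬜
❓❓❓❓⬜📦⬜⬜⬜⬛⬛⬜
❓❓❓❓⬜⬜🔴⬜⬜⬜⬜⬜
❓❓❓❓⬛⬛⬜⬛⬛⬛⬜⬜
❓❓❓❓⬛⬛⬜⬛⬛⬛⬜⬛
❓❓❓❓❓❓❓❓⬛⬛⬜⬛
❓❓❓❓❓❓❓❓❓❓❓❓
❓❓❓❓❓❓❓❓❓❓❓❓

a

❓❓❓❓❓❓❓❓❓❓❓❓
❓❓❓❓❓❓❓❓❓❓⬛⬛
❓❓❓❓❓❓❓❓❓❓⬛⬛
❓❓❓❓❓❓❓❓❓❓⬛⬛
❓❓❓❓⬜⬜⬜⬜⬜⬜⬛⬛
❓❓❓❓⬜⬜📦⬜⬜⬜⬛⬛
❓❓❓❓⬜⬜🔴⬜⬜⬜⬜⬜
❓❓❓❓⬛⬛⬛⬜⬛⬛⬛⬜
❓❓❓❓⬛⬛⬛⬜⬛⬛⬛⬜
❓❓❓❓❓❓❓❓❓⬛⬛⬜
❓❓❓❓❓❓❓❓❓❓❓❓
❓❓❓❓❓❓❓❓❓❓❓❓

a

❓❓❓❓❓❓❓❓❓❓❓❓
❓❓❓❓❓❓❓❓❓❓❓⬛
❓❓❓❓❓❓❓❓❓❓❓⬛
❓❓❓❓❓❓❓❓❓❓❓⬛
❓❓❓❓⬛⬜⬜⬜⬜⬜⬜⬛
❓❓❓❓⬛⬜⬜📦⬜⬜⬜⬛
❓❓❓❓⬜⬜🔴⬜⬜⬜⬜⬜
❓❓❓❓⬛⬛⬛⬛⬜⬛⬛⬛
❓❓❓❓⬛⬛⬛⬛⬜⬛⬛⬛
❓❓❓❓❓❓❓❓❓❓⬛⬛
❓❓❓❓❓❓❓❓❓❓❓❓
❓❓❓❓❓❓❓❓❓❓❓❓

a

❓❓❓❓❓❓❓❓❓❓❓❓
❓❓❓❓❓❓❓❓❓❓❓❓
❓❓❓❓❓❓❓❓❓❓❓❓
❓❓❓❓❓❓❓❓❓❓❓❓
❓❓❓❓📦⬛⬜⬜⬜⬜⬜⬜
❓❓❓❓⬜⬛⬜⬜📦⬜⬜⬜
❓❓❓❓⬜⬜🔴⬜⬜⬜⬜⬜
❓❓❓❓⬜⬛⬛⬛⬛⬜⬛⬛
❓❓❓❓⬜⬛⬛⬛⬛⬜⬛⬛
❓❓❓❓❓❓❓❓❓❓❓⬛
❓❓❓❓❓❓❓❓❓❓❓❓
❓❓❓❓❓❓❓❓❓❓❓❓

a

⬛❓❓❓❓❓❓❓❓❓❓❓
⬛❓❓❓❓❓❓❓❓❓❓❓
⬛❓❓❓❓❓❓❓❓❓❓❓
⬛❓❓❓❓❓❓❓❓❓❓❓
⬛❓❓❓⬜📦⬛⬜⬜⬜⬜⬜
⬛❓❓❓⬜⬜⬛⬜⬜📦⬜⬜
⬛❓❓❓⬜⬜🔴⬜⬜⬜⬜⬜
⬛❓❓❓⬜⬜⬛⬛⬛⬛⬜⬛
⬛❓❓❓🚪⬜⬛⬛⬛⬛⬜⬛
⬛❓❓❓❓❓❓❓❓❓❓❓
⬛❓❓❓❓❓❓❓❓❓❓❓
⬛❓❓❓❓❓❓❓❓❓❓❓

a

⬛⬛❓❓❓❓❓❓❓❓❓❓
⬛⬛❓❓❓❓❓❓❓❓❓❓
⬛⬛❓❓❓❓❓❓❓❓❓❓
⬛⬛❓❓❓❓❓❓❓❓❓❓
⬛⬛❓❓⬜⬜📦⬛⬜⬜⬜⬜
⬛⬛❓❓⬜⬜⬜⬛⬜⬜📦⬜
⬛⬛❓❓⬜⬜🔴⬜⬜⬜⬜⬜
⬛⬛❓❓⬜⬜⬜⬛⬛⬛⬛⬜
⬛⬛❓❓⬜🚪⬜⬛⬛⬛⬛⬜
⬛⬛❓❓❓❓❓❓❓❓❓❓
⬛⬛❓❓❓❓❓❓❓❓❓❓
⬛⬛❓❓❓❓❓❓❓❓❓❓

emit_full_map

❓❓❓❓❓❓❓❓❓❓⬛⬛⬛⬛⬛⬛
❓❓❓❓❓❓❓❓❓❓⬛⬛⬛⬛⬛⬛
❓❓❓❓❓❓❓❓❓❓⬛⬛⬜⬜⬜⬜
⬜⬜📦⬛⬜⬜⬜⬜⬜⬜⬛⬛⬜⬜⬜⬜
⬜⬜⬜⬛⬜⬜📦⬜⬜⬜⬛⬛⬜⬜⬜⬜
⬜⬜🔴⬜⬜⬜⬜⬜⬜⬜⬜⬜⬜⬜⬜⬜
⬜⬜⬜⬛⬛⬛⬛⬜⬛⬛⬛⬜⬜⬜⬜⬜
⬜🚪⬜⬛⬛⬛⬛⬜⬛⬛⬛⬜⬛⬛⬛❓
❓❓❓❓❓❓❓❓❓⬛⬛⬜⬛⬛⬛❓

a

⬛⬛⬛❓❓❓❓❓❓❓❓❓
⬛⬛⬛❓❓❓❓❓❓❓❓❓
⬛⬛⬛❓❓❓❓❓❓❓❓❓
⬛⬛⬛❓❓❓❓❓❓❓❓❓
⬛⬛⬛❓⬜⬜⬜📦⬛⬜⬜⬜
⬛⬛⬛❓⬜⬜⬜⬜⬛⬜⬜📦
⬛⬛⬛❓⬜⬜🔴⬜⬜⬜⬜⬜
⬛⬛⬛❓⬜⬜⬜⬜⬛⬛⬛⬛
⬛⬛⬛❓⬜⬜🚪⬜⬛⬛⬛⬛
⬛⬛⬛❓❓❓❓❓❓❓❓❓
⬛⬛⬛❓❓❓❓❓❓❓❓❓
⬛⬛⬛❓❓❓❓❓❓❓❓❓

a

⬛⬛⬛⬛❓❓❓❓❓❓❓❓
⬛⬛⬛⬛❓❓❓❓❓❓❓❓
⬛⬛⬛⬛❓❓❓❓❓❓❓❓
⬛⬛⬛⬛❓❓❓❓❓❓❓❓
⬛⬛⬛⬛⬛⬜⬜⬜📦⬛⬜⬜
⬛⬛⬛⬛⬛⬜⬜⬜⬜⬛⬜⬜
⬛⬛⬛⬛⬛⬜🔴⬜⬜⬜⬜⬜
⬛⬛⬛⬛⬛⬜⬜⬜⬜⬛⬛⬛
⬛⬛⬛⬛⬛⬜⬜🚪⬜⬛⬛⬛
⬛⬛⬛⬛❓❓❓❓❓❓❓❓
⬛⬛⬛⬛❓❓❓❓❓❓❓❓
⬛⬛⬛⬛❓❓❓❓❓❓❓❓

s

⬛⬛⬛⬛❓❓❓❓❓❓❓❓
⬛⬛⬛⬛❓❓❓❓❓❓❓❓
⬛⬛⬛⬛❓❓❓❓❓❓❓❓
⬛⬛⬛⬛⬛⬜⬜⬜📦⬛⬜⬜
⬛⬛⬛⬛⬛⬜⬜⬜⬜⬛⬜⬜
⬛⬛⬛⬛⬛⬜⬜⬜⬜⬜⬜⬜
⬛⬛⬛⬛⬛⬜🔴⬜⬜⬛⬛⬛
⬛⬛⬛⬛⬛⬜⬜🚪⬜⬛⬛⬛
⬛⬛⬛⬛⬛⬛⬛⬜⬛❓❓❓
⬛⬛⬛⬛❓❓❓❓❓❓❓❓
⬛⬛⬛⬛❓❓❓❓❓❓❓❓
⬛⬛⬛⬛❓❓❓❓❓❓❓❓

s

⬛⬛⬛⬛❓❓❓❓❓❓❓❓
⬛⬛⬛⬛❓❓❓❓❓❓❓❓
⬛⬛⬛⬛⬛⬜⬜⬜📦⬛⬜⬜
⬛⬛⬛⬛⬛⬜⬜⬜⬜⬛⬜⬜
⬛⬛⬛⬛⬛⬜⬜⬜⬜⬜⬜⬜
⬛⬛⬛⬛⬛⬜⬜⬜⬜⬛⬛⬛
⬛⬛⬛⬛⬛⬜🔴🚪⬜⬛⬛⬛
⬛⬛⬛⬛⬛⬛⬛⬜⬛❓❓❓
⬛⬛⬛⬛⬛⬛⬛⬜⬛❓❓❓
⬛⬛⬛⬛❓❓❓❓❓❓❓❓
⬛⬛⬛⬛❓❓❓❓❓❓❓❓
⬛⬛⬛⬛❓❓❓❓❓❓❓❓

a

⬛⬛⬛⬛⬛❓❓❓❓❓❓❓
⬛⬛⬛⬛⬛❓❓❓❓❓❓❓
⬛⬛⬛⬛⬛⬛⬜⬜⬜📦⬛⬜
⬛⬛⬛⬛⬛⬛⬜⬜⬜⬜⬛⬜
⬛⬛⬛⬛⬛⬛⬜⬜⬜⬜⬜⬜
⬛⬛⬛⬛⬛⬛⬜⬜⬜⬜⬛⬛
⬛⬛⬛⬛⬛⬛🔴⬜🚪⬜⬛⬛
⬛⬛⬛⬛⬛⬛⬛⬛⬜⬛❓❓
⬛⬛⬛⬛⬛⬛⬛⬛⬜⬛❓❓
⬛⬛⬛⬛⬛❓❓❓❓❓❓❓
⬛⬛⬛⬛⬛❓❓❓❓❓❓❓
⬛⬛⬛⬛⬛❓❓❓❓❓❓❓

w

⬛⬛⬛⬛⬛❓❓❓❓❓❓❓
⬛⬛⬛⬛⬛❓❓❓❓❓❓❓
⬛⬛⬛⬛⬛❓❓❓❓❓❓❓
⬛⬛⬛⬛⬛⬛⬜⬜⬜📦⬛⬜
⬛⬛⬛⬛⬛⬛⬜⬜⬜⬜⬛⬜
⬛⬛⬛⬛⬛⬛⬜⬜⬜⬜⬜⬜
⬛⬛⬛⬛⬛⬛🔴⬜⬜⬜⬛⬛
⬛⬛⬛⬛⬛⬛⬜⬜🚪⬜⬛⬛
⬛⬛⬛⬛⬛⬛⬛⬛⬜⬛❓❓
⬛⬛⬛⬛⬛⬛⬛⬛⬜⬛❓❓
⬛⬛⬛⬛⬛❓❓❓❓❓❓❓
⬛⬛⬛⬛⬛❓❓❓❓❓❓❓

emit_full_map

❓❓❓❓❓❓❓❓❓❓❓❓⬛⬛⬛⬛⬛⬛
❓❓❓❓❓❓❓❓❓❓❓❓⬛⬛⬛⬛⬛⬛
❓❓❓❓❓❓❓❓❓❓❓❓⬛⬛⬜⬜⬜⬜
⬛⬜⬜⬜📦⬛⬜⬜⬜⬜⬜⬜⬛⬛⬜⬜⬜⬜
⬛⬜⬜⬜⬜⬛⬜⬜📦⬜⬜⬜⬛⬛⬜⬜⬜⬜
⬛⬜⬜⬜⬜⬜⬜⬜⬜⬜⬜⬜⬜⬜⬜⬜⬜⬜
⬛🔴⬜⬜⬜⬛⬛⬛⬛⬜⬛⬛⬛⬜⬜⬜⬜⬜
⬛⬜⬜🚪⬜⬛⬛⬛⬛⬜⬛⬛⬛⬜⬛⬛⬛❓
⬛⬛⬛⬜⬛❓❓❓❓❓❓⬛⬛⬜⬛⬛⬛❓
⬛⬛⬛⬜⬛❓❓❓❓❓❓❓❓❓❓❓❓❓
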